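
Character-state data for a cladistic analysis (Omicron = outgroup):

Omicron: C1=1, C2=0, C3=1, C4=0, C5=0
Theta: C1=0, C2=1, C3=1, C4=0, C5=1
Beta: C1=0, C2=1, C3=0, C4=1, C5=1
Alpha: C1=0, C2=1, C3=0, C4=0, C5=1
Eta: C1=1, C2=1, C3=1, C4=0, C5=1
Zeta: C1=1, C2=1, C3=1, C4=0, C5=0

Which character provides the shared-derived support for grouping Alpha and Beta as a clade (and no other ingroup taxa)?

Character polarity is set by the outgroup: the derived state is whichever differs from the outgroup's state, so for C1, C3 the derived state is '0', and for the remaining characters it is '1'.
C1: derived state '0' in Alpha, Beta, and Theta only — synapomorphy for {Alpha, Beta, Theta}.
C2 (derived state '1') is shared by all ingroup taxa — unites the whole ingroup.
Only Alpha and Beta show the derived state '0' for C3, supporting them as a clade.
C4 (derived state '1') is unique to Beta (autapomorphy; uninformative for grouping).
C5: derived state '1' in Alpha, Beta, Eta, and Theta only — synapomorphy for {Alpha, Beta, Eta, Theta}.
Most parsimonious ingroup topology: (((Theta,(Beta,Alpha)),Eta),Zeta).
The clade {Alpha, Beta} is supported by C3: its derived state '0' occurs in exactly those taxa and in no other taxon (including the outgroup).

C3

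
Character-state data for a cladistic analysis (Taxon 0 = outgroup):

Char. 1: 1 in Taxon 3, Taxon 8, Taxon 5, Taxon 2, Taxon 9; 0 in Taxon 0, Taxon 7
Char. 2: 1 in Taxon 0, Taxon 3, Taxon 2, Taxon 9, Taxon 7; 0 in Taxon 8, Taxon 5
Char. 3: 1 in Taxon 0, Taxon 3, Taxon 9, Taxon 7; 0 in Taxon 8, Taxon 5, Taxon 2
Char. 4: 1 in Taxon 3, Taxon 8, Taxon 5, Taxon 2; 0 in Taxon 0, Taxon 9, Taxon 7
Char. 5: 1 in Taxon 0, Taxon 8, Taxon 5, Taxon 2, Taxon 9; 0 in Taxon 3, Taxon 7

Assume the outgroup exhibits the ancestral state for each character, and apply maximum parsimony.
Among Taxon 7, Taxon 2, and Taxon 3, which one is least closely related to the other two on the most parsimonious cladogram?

Character polarity is set by the outgroup: the derived state is whichever differs from the outgroup's state, so for Char. 2, Char. 3, Char. 5 the derived state is '0', and for the remaining characters it is '1'.
Only Taxon 2, Taxon 3, Taxon 5, Taxon 8, and Taxon 9 show the derived state '1' for Char. 1, supporting them as a clade.
Only Taxon 5 and Taxon 8 show the derived state '0' for Char. 2, supporting them as a clade.
Only Taxon 2, Taxon 5, and Taxon 8 show the derived state '0' for Char. 3, supporting them as a clade.
Char. 4 (derived state '1') is shared by Taxon 2, Taxon 3, Taxon 5, and Taxon 8 — a synapomorphy uniting that clade.
Char. 5 (state '0') occurs in Taxon 3 and Taxon 7 but conflicts with the nesting implied by the other characters — most parsimoniously interpreted as homoplasy.
Most parsimonious ingroup topology: (((Taxon 3,((Taxon 8,Taxon 5),Taxon 2)),Taxon 9),Taxon 7).
Taxon 3 and Taxon 2 share a more recent common ancestor with each other than either does with Taxon 7, so Taxon 7 is the least closely related of the three.

Taxon 7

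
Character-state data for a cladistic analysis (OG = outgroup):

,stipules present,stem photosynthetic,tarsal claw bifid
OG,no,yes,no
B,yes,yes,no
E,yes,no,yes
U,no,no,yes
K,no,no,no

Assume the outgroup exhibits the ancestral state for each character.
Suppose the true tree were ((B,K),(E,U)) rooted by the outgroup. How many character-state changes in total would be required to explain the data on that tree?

Map each character onto ((B,K),(E,U)) (rooted by OG) and count the minimum state changes it requires (Fitch parsimony):
stipules present: 2; stem photosynthetic: 2; tarsal claw bifid: 1.
Total tree length = 5.

5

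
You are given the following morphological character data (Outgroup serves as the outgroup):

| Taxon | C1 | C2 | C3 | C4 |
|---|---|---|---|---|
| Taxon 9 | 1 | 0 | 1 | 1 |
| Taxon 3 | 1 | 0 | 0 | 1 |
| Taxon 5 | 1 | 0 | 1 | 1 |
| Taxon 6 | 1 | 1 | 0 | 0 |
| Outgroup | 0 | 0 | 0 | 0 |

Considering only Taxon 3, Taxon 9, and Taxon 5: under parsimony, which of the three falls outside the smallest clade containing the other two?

The outgroup has state '0' for every character, so '1' is the derived state throughout.
All ingroup taxa share the derived state '1' for C1; it defines the ingroup but does not resolve relationships within it.
C2 (derived state '1') is unique to Taxon 6 (autapomorphy; uninformative for grouping).
C3 (derived state '1') is shared by Taxon 5 and Taxon 9 — a synapomorphy uniting that clade.
C4 (derived state '1') is shared by Taxon 3, Taxon 5, and Taxon 9 — a synapomorphy uniting that clade.
Most parsimonious ingroup topology: ((Taxon 3,(Taxon 9,Taxon 5)),Taxon 6).
Taxon 9 and Taxon 5 share a more recent common ancestor with each other than either does with Taxon 3, so Taxon 3 is the least closely related of the three.

Taxon 3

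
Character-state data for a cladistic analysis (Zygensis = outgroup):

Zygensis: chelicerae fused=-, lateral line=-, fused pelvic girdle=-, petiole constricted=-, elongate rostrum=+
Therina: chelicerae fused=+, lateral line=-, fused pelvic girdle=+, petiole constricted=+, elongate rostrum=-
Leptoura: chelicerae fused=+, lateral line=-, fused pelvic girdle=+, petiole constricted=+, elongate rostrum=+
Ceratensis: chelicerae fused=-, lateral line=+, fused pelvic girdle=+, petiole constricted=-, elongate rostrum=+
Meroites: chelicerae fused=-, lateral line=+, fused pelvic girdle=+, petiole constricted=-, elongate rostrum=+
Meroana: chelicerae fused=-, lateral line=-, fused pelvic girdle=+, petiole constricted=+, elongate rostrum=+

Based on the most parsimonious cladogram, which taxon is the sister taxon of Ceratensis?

Character polarity is set by the outgroup: the derived state is whichever differs from the outgroup's state, so for elongate rostrum the derived state is '-', and for the remaining characters it is '+'.
Only Leptoura and Therina show the derived state '+' for chelicerae fused, supporting them as a clade.
Only Ceratensis and Meroites show the derived state '+' for lateral line, supporting them as a clade.
fused pelvic girdle (derived state '+') is shared by all ingroup taxa — unites the whole ingroup.
petiole constricted (derived state '+') is shared by Leptoura, Meroana, and Therina — a synapomorphy uniting that clade.
elongate rostrum: derived state '-' in Therina only — an autapomorphy, so it tells us nothing about relationships among taxa.
Most parsimonious ingroup topology: (((Therina,Leptoura),Meroana),(Ceratensis,Meroites)).
Ceratensis and Meroites form a cherry on this tree, so they are sister taxa.

Meroites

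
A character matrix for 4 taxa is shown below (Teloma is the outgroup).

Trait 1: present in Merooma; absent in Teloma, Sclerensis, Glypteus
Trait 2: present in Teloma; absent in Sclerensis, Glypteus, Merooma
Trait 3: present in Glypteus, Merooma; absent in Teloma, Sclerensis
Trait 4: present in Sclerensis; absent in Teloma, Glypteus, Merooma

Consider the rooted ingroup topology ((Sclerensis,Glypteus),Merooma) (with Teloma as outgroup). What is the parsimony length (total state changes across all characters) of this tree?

Map each character onto ((Sclerensis,Glypteus),Merooma) (rooted by Teloma) and count the minimum state changes it requires (Fitch parsimony):
Trait 1: 1; Trait 2: 1; Trait 3: 2; Trait 4: 1.
Total tree length = 5.

5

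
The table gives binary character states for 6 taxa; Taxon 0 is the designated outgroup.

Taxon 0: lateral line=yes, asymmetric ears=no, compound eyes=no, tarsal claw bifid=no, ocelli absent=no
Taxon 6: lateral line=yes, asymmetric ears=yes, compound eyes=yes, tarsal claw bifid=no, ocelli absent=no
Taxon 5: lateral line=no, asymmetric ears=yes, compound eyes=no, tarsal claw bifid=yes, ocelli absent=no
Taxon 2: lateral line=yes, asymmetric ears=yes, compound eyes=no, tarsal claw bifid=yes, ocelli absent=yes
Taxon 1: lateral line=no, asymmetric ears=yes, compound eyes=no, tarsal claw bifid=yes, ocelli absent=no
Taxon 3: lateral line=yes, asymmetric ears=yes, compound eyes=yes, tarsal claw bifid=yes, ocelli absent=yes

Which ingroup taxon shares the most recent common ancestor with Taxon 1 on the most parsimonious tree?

Taxon 5

Character polarity is set by the outgroup: the derived state is whichever differs from the outgroup's state, so for lateral line the derived state is 'no', and for the remaining characters it is 'yes'.
lateral line: derived state 'no' in Taxon 1 and Taxon 5 only — synapomorphy for {Taxon 1, Taxon 5}.
asymmetric ears (derived state 'yes') is shared by all ingroup taxa — unites the whole ingroup.
compound eyes groups Taxon 3 and Taxon 6, which is incompatible with the clades supported by the remaining characters; treating it as convergent (homoplasy) costs fewer steps than any alternative tree.
Only Taxon 1, Taxon 2, Taxon 3, and Taxon 5 show the derived state 'yes' for tarsal claw bifid, supporting them as a clade.
ocelli absent (derived state 'yes') is shared by Taxon 2 and Taxon 3 — a synapomorphy uniting that clade.
Most parsimonious ingroup topology: (Taxon 6,((Taxon 5,Taxon 1),(Taxon 2,Taxon 3))).
Taxon 1 and Taxon 5 form a cherry on this tree, so they are sister taxa.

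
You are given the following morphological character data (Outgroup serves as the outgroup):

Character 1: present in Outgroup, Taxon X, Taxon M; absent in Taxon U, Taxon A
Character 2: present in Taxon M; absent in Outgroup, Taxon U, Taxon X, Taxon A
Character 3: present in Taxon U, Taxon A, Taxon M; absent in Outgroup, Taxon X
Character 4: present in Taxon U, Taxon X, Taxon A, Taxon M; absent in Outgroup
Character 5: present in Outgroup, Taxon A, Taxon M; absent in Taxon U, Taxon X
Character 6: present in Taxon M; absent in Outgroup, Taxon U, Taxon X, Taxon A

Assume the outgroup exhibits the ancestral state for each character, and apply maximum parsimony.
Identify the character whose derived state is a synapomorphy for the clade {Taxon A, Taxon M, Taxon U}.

Character 3

Character polarity is set by the outgroup: the derived state is whichever differs from the outgroup's state, so for Character 1, Character 5 the derived state is 'absent', and for the remaining characters it is 'present'.
Character 1: derived state 'absent' in Taxon A and Taxon U only — synapomorphy for {Taxon A, Taxon U}.
Character 2 (derived state 'present') is unique to Taxon M (autapomorphy; uninformative for grouping).
Only Taxon A, Taxon M, and Taxon U show the derived state 'present' for Character 3, supporting them as a clade.
Character 4 (derived state 'present') is shared by all ingroup taxa — unites the whole ingroup.
Character 5 groups Taxon U and Taxon X, which is incompatible with the clades supported by the remaining characters; treating it as convergent (homoplasy) costs fewer steps than any alternative tree.
Character 6 (derived state 'present') is unique to Taxon M (autapomorphy; uninformative for grouping).
Most parsimonious ingroup topology: (((Taxon U,Taxon A),Taxon M),Taxon X).
The clade {Taxon A, Taxon M, Taxon U} is supported by Character 3: its derived state 'present' occurs in exactly those taxa and in no other taxon (including the outgroup).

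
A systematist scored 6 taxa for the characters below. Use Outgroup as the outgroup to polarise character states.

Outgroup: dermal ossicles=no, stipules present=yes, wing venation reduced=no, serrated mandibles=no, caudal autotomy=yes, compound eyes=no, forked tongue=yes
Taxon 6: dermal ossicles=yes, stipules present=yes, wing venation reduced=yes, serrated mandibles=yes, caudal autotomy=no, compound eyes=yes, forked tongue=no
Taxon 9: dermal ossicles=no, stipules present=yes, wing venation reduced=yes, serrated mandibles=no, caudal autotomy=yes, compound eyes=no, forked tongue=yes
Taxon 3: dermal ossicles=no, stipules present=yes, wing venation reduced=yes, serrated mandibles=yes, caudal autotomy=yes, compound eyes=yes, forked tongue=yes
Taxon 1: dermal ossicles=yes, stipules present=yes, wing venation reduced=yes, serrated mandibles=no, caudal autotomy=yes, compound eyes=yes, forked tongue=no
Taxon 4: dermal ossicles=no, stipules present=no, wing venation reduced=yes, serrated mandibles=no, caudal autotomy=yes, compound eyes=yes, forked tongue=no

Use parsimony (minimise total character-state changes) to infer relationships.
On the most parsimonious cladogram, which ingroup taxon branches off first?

Character polarity is set by the outgroup: the derived state is whichever differs from the outgroup's state, so for stipules present, caudal autotomy, forked tongue the derived state is 'no', and for the remaining characters it is 'yes'.
dermal ossicles: derived state 'yes' in Taxon 1 and Taxon 6 only — synapomorphy for {Taxon 1, Taxon 6}.
stipules present: derived state 'no' in Taxon 4 only — an autapomorphy, so it tells us nothing about relationships among taxa.
wing venation reduced (derived state 'yes') is shared by all ingroup taxa — unites the whole ingroup.
serrated mandibles (state 'yes') occurs in Taxon 3 and Taxon 6 but conflicts with the nesting implied by the other characters — most parsimoniously interpreted as homoplasy.
caudal autotomy: derived state 'no' in Taxon 6 only — an autapomorphy, so it tells us nothing about relationships among taxa.
Only Taxon 1, Taxon 3, Taxon 4, and Taxon 6 show the derived state 'yes' for compound eyes, supporting them as a clade.
forked tongue: derived state 'no' in Taxon 1, Taxon 4, and Taxon 6 only — synapomorphy for {Taxon 1, Taxon 4, Taxon 6}.
Most parsimonious ingroup topology: ((((Taxon 6,Taxon 1),Taxon 4),Taxon 3),Taxon 9).
Taxon 9 is sister to the clade containing all other ingroup taxa, so it is the earliest-diverging (most basal) ingroup lineage.

Taxon 9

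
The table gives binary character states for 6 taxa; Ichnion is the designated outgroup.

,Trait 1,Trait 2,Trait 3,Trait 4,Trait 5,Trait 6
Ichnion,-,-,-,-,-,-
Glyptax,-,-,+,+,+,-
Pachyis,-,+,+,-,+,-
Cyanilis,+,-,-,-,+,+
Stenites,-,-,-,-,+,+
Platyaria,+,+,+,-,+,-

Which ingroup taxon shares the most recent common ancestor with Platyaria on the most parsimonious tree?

The outgroup has state '-' for every character, so '+' is the derived state throughout.
Trait 1 groups Cyanilis and Platyaria, which is incompatible with the clades supported by the remaining characters; treating it as convergent (homoplasy) costs fewer steps than any alternative tree.
Trait 2: derived state '+' in Pachyis and Platyaria only — synapomorphy for {Pachyis, Platyaria}.
Only Glyptax, Pachyis, and Platyaria show the derived state '+' for Trait 3, supporting them as a clade.
Trait 4 (derived state '+') is unique to Glyptax (autapomorphy; uninformative for grouping).
Trait 5 (derived state '+') is shared by all ingroup taxa — unites the whole ingroup.
Trait 6: derived state '+' in Cyanilis and Stenites only — synapomorphy for {Cyanilis, Stenites}.
Most parsimonious ingroup topology: (((Pachyis,Platyaria),Glyptax),(Cyanilis,Stenites)).
Platyaria and Pachyis form a cherry on this tree, so they are sister taxa.

Pachyis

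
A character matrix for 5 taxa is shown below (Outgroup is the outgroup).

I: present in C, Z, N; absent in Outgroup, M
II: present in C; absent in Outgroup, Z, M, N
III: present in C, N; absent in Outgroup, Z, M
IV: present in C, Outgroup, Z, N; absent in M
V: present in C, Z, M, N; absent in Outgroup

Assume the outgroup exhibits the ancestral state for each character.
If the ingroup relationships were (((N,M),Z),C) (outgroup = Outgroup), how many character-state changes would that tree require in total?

Map each character onto (((N,M),Z),C) (rooted by Outgroup) and count the minimum state changes it requires (Fitch parsimony):
I: 2; II: 1; III: 2; IV: 1; V: 1.
Total tree length = 7.

7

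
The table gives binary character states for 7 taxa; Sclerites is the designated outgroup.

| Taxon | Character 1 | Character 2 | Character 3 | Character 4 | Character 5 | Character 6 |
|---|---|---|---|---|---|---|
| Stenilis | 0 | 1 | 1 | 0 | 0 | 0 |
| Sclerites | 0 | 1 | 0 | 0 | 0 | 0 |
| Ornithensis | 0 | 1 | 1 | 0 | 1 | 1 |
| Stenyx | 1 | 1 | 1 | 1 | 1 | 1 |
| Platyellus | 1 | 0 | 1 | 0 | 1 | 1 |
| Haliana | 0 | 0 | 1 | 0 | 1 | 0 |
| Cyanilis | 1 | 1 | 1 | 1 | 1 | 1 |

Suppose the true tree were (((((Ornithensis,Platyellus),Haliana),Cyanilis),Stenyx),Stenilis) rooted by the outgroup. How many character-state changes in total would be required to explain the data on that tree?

Map each character onto (((((Ornithensis,Platyellus),Haliana),Cyanilis),Stenyx),Stenilis) (rooted by Sclerites) and count the minimum state changes it requires (Fitch parsimony):
Character 1: 3; Character 2: 2; Character 3: 1; Character 4: 2; Character 5: 1; Character 6: 2.
Total tree length = 11.

11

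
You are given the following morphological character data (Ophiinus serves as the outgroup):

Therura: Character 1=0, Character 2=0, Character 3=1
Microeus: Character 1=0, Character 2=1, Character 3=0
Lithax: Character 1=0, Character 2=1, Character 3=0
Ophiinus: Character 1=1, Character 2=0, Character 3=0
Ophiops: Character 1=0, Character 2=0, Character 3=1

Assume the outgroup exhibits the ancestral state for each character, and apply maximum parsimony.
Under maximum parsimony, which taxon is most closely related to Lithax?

Microeus

Character polarity is set by the outgroup: the derived state is whichever differs from the outgroup's state, so for Character 1 the derived state is '0', and for the remaining characters it is '1'.
Character 1 (derived state '0') is shared by all ingroup taxa — unites the whole ingroup.
Character 2: derived state '1' in Lithax and Microeus only — synapomorphy for {Lithax, Microeus}.
Character 3 (derived state '1') is shared by Ophiops and Therura — a synapomorphy uniting that clade.
Most parsimonious ingroup topology: ((Lithax,Microeus),(Therura,Ophiops)).
Lithax and Microeus form a cherry on this tree, so they are sister taxa.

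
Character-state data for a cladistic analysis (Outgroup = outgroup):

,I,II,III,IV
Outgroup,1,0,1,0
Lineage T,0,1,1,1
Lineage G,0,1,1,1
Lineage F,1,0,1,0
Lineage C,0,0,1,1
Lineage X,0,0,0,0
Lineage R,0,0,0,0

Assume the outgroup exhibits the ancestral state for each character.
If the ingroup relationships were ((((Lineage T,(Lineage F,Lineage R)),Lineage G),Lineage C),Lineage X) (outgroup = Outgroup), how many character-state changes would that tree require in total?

8

Map each character onto ((((Lineage T,(Lineage F,Lineage R)),Lineage G),Lineage C),Lineage X) (rooted by Outgroup) and count the minimum state changes it requires (Fitch parsimony):
I: 2; II: 2; III: 2; IV: 2.
Total tree length = 8.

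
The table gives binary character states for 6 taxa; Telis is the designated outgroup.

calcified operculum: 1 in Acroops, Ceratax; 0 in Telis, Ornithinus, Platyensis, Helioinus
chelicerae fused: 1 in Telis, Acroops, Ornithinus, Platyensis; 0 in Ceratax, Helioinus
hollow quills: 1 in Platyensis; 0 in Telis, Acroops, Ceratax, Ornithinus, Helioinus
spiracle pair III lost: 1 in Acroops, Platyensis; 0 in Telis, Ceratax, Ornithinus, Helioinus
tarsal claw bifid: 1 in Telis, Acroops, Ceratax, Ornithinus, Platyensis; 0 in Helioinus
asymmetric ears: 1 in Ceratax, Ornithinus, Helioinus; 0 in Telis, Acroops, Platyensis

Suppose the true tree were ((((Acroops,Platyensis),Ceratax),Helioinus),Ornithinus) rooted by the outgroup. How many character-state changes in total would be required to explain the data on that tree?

9

Map each character onto ((((Acroops,Platyensis),Ceratax),Helioinus),Ornithinus) (rooted by Telis) and count the minimum state changes it requires (Fitch parsimony):
calcified operculum: 2; chelicerae fused: 2; hollow quills: 1; spiracle pair III lost: 1; tarsal claw bifid: 1; asymmetric ears: 2.
Total tree length = 9.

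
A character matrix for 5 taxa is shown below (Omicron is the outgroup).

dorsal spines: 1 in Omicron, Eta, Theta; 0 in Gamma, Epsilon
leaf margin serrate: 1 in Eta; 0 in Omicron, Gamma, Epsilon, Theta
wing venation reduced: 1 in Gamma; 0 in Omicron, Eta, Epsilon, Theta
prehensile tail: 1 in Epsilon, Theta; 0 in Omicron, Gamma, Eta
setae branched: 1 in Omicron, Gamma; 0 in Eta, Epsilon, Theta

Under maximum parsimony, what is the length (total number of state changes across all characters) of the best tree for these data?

6

Character polarity is set by the outgroup: the derived state is whichever differs from the outgroup's state, so for dorsal spines, setae branched the derived state is '0', and for the remaining characters it is '1'.
dorsal spines (state '0') occurs in Epsilon and Gamma but conflicts with the nesting implied by the other characters — most parsimoniously interpreted as homoplasy.
leaf margin serrate: derived state '1' in Eta only — an autapomorphy, so it tells us nothing about relationships among taxa.
wing venation reduced: derived state '1' in Gamma only — an autapomorphy, so it tells us nothing about relationships among taxa.
prehensile tail: derived state '1' in Epsilon and Theta only — synapomorphy for {Epsilon, Theta}.
Only Epsilon, Eta, and Theta show the derived state '0' for setae branched, supporting them as a clade.
Most parsimonious ingroup topology: (Gamma,(Eta,(Epsilon,Theta))).
Changes per character on this tree: dorsal spines: 2; leaf margin serrate: 1; wing venation reduced: 1; prehensile tail: 1; setae branched: 1.
Total = 6.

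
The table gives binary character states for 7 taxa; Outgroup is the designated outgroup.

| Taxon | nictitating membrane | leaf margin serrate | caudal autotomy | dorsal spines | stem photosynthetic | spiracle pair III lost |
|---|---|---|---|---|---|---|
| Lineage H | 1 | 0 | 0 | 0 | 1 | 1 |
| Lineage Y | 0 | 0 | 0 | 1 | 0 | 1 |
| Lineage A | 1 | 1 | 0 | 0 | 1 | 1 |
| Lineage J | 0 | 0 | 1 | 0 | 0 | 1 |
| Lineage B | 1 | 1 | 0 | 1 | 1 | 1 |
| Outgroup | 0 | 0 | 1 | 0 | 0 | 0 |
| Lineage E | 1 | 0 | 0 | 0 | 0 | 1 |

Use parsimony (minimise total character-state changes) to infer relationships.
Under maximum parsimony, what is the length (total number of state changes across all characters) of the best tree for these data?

7

Character polarity is set by the outgroup: the derived state is whichever differs from the outgroup's state, so for caudal autotomy the derived state is '0', and for the remaining characters it is '1'.
nictitating membrane (derived state '1') is shared by Lineage A, Lineage B, Lineage E, and Lineage H — a synapomorphy uniting that clade.
leaf margin serrate: derived state '1' in Lineage A and Lineage B only — synapomorphy for {Lineage A, Lineage B}.
caudal autotomy (derived state '0') is shared by Lineage A, Lineage B, Lineage E, Lineage H, and Lineage Y — a synapomorphy uniting that clade.
dorsal spines groups Lineage B and Lineage Y, which is incompatible with the clades supported by the remaining characters; treating it as convergent (homoplasy) costs fewer steps than any alternative tree.
stem photosynthetic: derived state '1' in Lineage A, Lineage B, and Lineage H only — synapomorphy for {Lineage A, Lineage B, Lineage H}.
All ingroup taxa share the derived state '1' for spiracle pair III lost; it defines the ingroup but does not resolve relationships within it.
Most parsimonious ingroup topology: (Lineage J,(((Lineage H,(Lineage A,Lineage B)),Lineage E),Lineage Y)).
Changes per character on this tree: nictitating membrane: 1; leaf margin serrate: 1; caudal autotomy: 1; dorsal spines: 2; stem photosynthetic: 1; spiracle pair III lost: 1.
Total = 7.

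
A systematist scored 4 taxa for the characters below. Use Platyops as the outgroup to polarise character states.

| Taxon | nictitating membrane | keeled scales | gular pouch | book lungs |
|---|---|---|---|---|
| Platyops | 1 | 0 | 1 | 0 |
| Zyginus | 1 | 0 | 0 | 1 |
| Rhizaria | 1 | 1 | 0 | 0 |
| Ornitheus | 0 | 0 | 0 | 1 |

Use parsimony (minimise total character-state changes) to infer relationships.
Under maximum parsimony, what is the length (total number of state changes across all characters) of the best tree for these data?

4

Character polarity is set by the outgroup: the derived state is whichever differs from the outgroup's state, so for nictitating membrane, gular pouch the derived state is '0', and for the remaining characters it is '1'.
nictitating membrane: derived state '0' in Ornitheus only — an autapomorphy, so it tells us nothing about relationships among taxa.
keeled scales (derived state '1') is unique to Rhizaria (autapomorphy; uninformative for grouping).
All ingroup taxa share the derived state '0' for gular pouch; it defines the ingroup but does not resolve relationships within it.
book lungs: derived state '1' in Ornitheus and Zyginus only — synapomorphy for {Ornitheus, Zyginus}.
Most parsimonious ingroup topology: ((Zyginus,Ornitheus),Rhizaria).
Changes per character on this tree: nictitating membrane: 1; keeled scales: 1; gular pouch: 1; book lungs: 1.
Total = 4.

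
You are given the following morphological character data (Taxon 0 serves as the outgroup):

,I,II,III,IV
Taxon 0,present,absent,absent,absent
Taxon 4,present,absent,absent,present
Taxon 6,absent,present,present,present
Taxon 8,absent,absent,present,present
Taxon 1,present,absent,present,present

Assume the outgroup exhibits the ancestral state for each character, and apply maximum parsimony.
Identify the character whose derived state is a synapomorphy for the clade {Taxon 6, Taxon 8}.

Character polarity is set by the outgroup: the derived state is whichever differs from the outgroup's state, so for I the derived state is 'absent', and for the remaining characters it is 'present'.
I (derived state 'absent') is shared by Taxon 6 and Taxon 8 — a synapomorphy uniting that clade.
II: derived state 'present' in Taxon 6 only — an autapomorphy, so it tells us nothing about relationships among taxa.
Only Taxon 1, Taxon 6, and Taxon 8 show the derived state 'present' for III, supporting them as a clade.
All ingroup taxa share the derived state 'present' for IV; it defines the ingroup but does not resolve relationships within it.
Most parsimonious ingroup topology: (Taxon 4,((Taxon 6,Taxon 8),Taxon 1)).
The clade {Taxon 6, Taxon 8} is supported by I: its derived state 'absent' occurs in exactly those taxa and in no other taxon (including the outgroup).

I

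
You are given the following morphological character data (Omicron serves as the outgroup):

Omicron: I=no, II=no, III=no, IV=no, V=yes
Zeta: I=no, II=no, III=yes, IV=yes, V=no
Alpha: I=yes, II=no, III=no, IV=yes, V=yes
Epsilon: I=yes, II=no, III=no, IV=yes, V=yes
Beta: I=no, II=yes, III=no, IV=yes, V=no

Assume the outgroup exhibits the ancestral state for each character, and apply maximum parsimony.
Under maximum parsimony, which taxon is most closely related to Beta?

Zeta

Character polarity is set by the outgroup: the derived state is whichever differs from the outgroup's state, so for V the derived state is 'no', and for the remaining characters it is 'yes'.
I (derived state 'yes') is shared by Alpha and Epsilon — a synapomorphy uniting that clade.
II: derived state 'yes' in Beta only — an autapomorphy, so it tells us nothing about relationships among taxa.
III: derived state 'yes' in Zeta only — an autapomorphy, so it tells us nothing about relationships among taxa.
All ingroup taxa share the derived state 'yes' for IV; it defines the ingroup but does not resolve relationships within it.
V: derived state 'no' in Beta and Zeta only — synapomorphy for {Beta, Zeta}.
Most parsimonious ingroup topology: ((Zeta,Beta),(Alpha,Epsilon)).
Beta and Zeta form a cherry on this tree, so they are sister taxa.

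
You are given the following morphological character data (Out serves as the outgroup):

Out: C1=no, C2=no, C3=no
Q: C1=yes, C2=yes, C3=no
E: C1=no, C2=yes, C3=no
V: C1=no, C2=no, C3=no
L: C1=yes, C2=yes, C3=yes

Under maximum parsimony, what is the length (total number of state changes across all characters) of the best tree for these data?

The outgroup has state 'no' for every character, so 'yes' is the derived state throughout.
C1 (derived state 'yes') is shared by L and Q — a synapomorphy uniting that clade.
Only E, L, and Q show the derived state 'yes' for C2, supporting them as a clade.
C3: derived state 'yes' in L only — an autapomorphy, so it tells us nothing about relationships among taxa.
Most parsimonious ingroup topology: (((Q,L),E),V).
Changes per character on this tree: C1: 1; C2: 1; C3: 1.
Total = 3.

3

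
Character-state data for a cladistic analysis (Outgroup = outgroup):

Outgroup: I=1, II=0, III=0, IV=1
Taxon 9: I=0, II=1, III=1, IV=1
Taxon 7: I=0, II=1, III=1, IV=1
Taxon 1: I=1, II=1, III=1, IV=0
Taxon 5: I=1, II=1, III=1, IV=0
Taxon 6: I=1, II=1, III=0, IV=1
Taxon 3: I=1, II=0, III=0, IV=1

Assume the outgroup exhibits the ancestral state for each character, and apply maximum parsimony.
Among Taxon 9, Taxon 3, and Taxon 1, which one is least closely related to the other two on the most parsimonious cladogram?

Taxon 3

Character polarity is set by the outgroup: the derived state is whichever differs from the outgroup's state, so for I, IV the derived state is '0', and for the remaining characters it is '1'.
I (derived state '0') is shared by Taxon 7 and Taxon 9 — a synapomorphy uniting that clade.
II: derived state '1' in Taxon 1, Taxon 5, Taxon 6, Taxon 7, and Taxon 9 only — synapomorphy for {Taxon 1, Taxon 5, Taxon 6, Taxon 7, Taxon 9}.
III: derived state '1' in Taxon 1, Taxon 5, Taxon 7, and Taxon 9 only — synapomorphy for {Taxon 1, Taxon 5, Taxon 7, Taxon 9}.
IV: derived state '0' in Taxon 1 and Taxon 5 only — synapomorphy for {Taxon 1, Taxon 5}.
Most parsimonious ingroup topology: ((((Taxon 9,Taxon 7),(Taxon 1,Taxon 5)),Taxon 6),Taxon 3).
Taxon 9 and Taxon 1 share a more recent common ancestor with each other than either does with Taxon 3, so Taxon 3 is the least closely related of the three.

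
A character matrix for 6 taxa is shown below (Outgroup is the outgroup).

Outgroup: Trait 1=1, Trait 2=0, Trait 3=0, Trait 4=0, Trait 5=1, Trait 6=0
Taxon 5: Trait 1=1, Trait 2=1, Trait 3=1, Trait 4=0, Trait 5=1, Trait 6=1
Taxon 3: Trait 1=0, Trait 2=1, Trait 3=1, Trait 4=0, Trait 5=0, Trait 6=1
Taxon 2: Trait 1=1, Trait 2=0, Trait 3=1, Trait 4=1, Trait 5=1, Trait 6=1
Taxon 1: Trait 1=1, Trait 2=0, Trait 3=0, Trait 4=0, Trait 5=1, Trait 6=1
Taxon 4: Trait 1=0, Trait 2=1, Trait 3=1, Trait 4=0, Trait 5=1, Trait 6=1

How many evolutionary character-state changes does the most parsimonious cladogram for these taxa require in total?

6

Character polarity is set by the outgroup: the derived state is whichever differs from the outgroup's state, so for Trait 1, Trait 5 the derived state is '0', and for the remaining characters it is '1'.
Trait 1: derived state '0' in Taxon 3 and Taxon 4 only — synapomorphy for {Taxon 3, Taxon 4}.
Only Taxon 3, Taxon 4, and Taxon 5 show the derived state '1' for Trait 2, supporting them as a clade.
Only Taxon 2, Taxon 3, Taxon 4, and Taxon 5 show the derived state '1' for Trait 3, supporting them as a clade.
Trait 4: derived state '1' in Taxon 2 only — an autapomorphy, so it tells us nothing about relationships among taxa.
Trait 5 (derived state '0') is unique to Taxon 3 (autapomorphy; uninformative for grouping).
Trait 6 (derived state '1') is shared by all ingroup taxa — unites the whole ingroup.
Most parsimonious ingroup topology: (((Taxon 5,(Taxon 3,Taxon 4)),Taxon 2),Taxon 1).
Changes per character on this tree: Trait 1: 1; Trait 2: 1; Trait 3: 1; Trait 4: 1; Trait 5: 1; Trait 6: 1.
Total = 6.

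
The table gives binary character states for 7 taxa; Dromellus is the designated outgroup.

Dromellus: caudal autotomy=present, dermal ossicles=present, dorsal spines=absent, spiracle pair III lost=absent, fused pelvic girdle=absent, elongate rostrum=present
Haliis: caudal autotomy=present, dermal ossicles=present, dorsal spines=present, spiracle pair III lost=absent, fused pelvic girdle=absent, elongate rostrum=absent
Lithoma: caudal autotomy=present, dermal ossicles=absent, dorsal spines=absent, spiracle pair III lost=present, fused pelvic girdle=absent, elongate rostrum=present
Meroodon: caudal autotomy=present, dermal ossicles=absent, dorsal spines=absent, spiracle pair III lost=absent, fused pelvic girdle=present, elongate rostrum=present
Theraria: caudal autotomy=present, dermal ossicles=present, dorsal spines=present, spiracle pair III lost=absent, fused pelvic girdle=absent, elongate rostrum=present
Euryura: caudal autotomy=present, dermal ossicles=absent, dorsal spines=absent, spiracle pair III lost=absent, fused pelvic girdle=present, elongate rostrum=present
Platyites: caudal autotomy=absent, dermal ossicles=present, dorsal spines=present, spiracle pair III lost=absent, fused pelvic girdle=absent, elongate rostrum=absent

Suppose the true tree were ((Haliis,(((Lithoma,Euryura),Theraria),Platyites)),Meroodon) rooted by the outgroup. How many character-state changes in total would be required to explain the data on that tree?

Map each character onto ((Haliis,(((Lithoma,Euryura),Theraria),Platyites)),Meroodon) (rooted by Dromellus) and count the minimum state changes it requires (Fitch parsimony):
caudal autotomy: 1; dermal ossicles: 2; dorsal spines: 2; spiracle pair III lost: 1; fused pelvic girdle: 2; elongate rostrum: 2.
Total tree length = 10.

10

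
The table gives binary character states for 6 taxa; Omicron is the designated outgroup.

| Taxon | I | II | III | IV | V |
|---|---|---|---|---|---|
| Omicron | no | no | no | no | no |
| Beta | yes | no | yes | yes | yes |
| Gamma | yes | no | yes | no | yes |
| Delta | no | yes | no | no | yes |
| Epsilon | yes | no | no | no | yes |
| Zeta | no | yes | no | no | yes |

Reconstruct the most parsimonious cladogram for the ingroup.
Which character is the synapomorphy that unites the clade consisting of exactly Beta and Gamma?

The outgroup has state 'no' for every character, so 'yes' is the derived state throughout.
Only Beta, Epsilon, and Gamma show the derived state 'yes' for I, supporting them as a clade.
Only Delta and Zeta show the derived state 'yes' for II, supporting them as a clade.
III: derived state 'yes' in Beta and Gamma only — synapomorphy for {Beta, Gamma}.
IV: derived state 'yes' in Beta only — an autapomorphy, so it tells us nothing about relationships among taxa.
V (derived state 'yes') is shared by all ingroup taxa — unites the whole ingroup.
Most parsimonious ingroup topology: (((Beta,Gamma),Epsilon),(Delta,Zeta)).
The clade {Beta, Gamma} is supported by III: its derived state 'yes' occurs in exactly those taxa and in no other taxon (including the outgroup).

III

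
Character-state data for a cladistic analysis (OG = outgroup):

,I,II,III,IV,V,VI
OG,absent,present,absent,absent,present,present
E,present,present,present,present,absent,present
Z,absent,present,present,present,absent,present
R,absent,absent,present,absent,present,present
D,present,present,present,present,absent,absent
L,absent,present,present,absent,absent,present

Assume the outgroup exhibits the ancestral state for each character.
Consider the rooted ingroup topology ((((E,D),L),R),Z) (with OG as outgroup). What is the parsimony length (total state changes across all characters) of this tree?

8

Map each character onto ((((E,D),L),R),Z) (rooted by OG) and count the minimum state changes it requires (Fitch parsimony):
I: 1; II: 1; III: 1; IV: 2; V: 2; VI: 1.
Total tree length = 8.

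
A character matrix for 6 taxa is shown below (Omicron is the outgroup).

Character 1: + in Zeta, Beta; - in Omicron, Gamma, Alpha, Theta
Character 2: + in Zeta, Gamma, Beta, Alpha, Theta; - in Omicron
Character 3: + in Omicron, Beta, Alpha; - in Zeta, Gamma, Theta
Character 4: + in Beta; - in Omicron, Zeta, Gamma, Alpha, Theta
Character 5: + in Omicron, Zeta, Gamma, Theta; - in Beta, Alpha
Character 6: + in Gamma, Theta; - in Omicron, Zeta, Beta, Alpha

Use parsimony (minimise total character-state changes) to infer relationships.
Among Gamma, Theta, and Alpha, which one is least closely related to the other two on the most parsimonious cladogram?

Alpha

Character polarity is set by the outgroup: the derived state is whichever differs from the outgroup's state, so for Character 3, Character 5 the derived state is '-', and for the remaining characters it is '+'.
Character 1 (state '+') occurs in Beta and Zeta but conflicts with the nesting implied by the other characters — most parsimoniously interpreted as homoplasy.
All ingroup taxa share the derived state '+' for Character 2; it defines the ingroup but does not resolve relationships within it.
Character 3 (derived state '-') is shared by Gamma, Theta, and Zeta — a synapomorphy uniting that clade.
Character 4 (derived state '+') is unique to Beta (autapomorphy; uninformative for grouping).
Only Alpha and Beta show the derived state '-' for Character 5, supporting them as a clade.
Character 6 (derived state '+') is shared by Gamma and Theta — a synapomorphy uniting that clade.
Most parsimonious ingroup topology: ((Zeta,(Gamma,Theta)),(Beta,Alpha)).
Theta and Gamma share a more recent common ancestor with each other than either does with Alpha, so Alpha is the least closely related of the three.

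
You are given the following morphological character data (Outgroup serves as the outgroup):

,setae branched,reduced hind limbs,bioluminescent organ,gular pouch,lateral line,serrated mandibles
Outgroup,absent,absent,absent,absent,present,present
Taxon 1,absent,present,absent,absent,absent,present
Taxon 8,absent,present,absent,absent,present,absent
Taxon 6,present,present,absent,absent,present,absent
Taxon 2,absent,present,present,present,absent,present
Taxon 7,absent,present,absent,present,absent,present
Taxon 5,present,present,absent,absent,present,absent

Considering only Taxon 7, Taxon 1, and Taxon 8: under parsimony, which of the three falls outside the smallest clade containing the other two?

Taxon 8

Character polarity is set by the outgroup: the derived state is whichever differs from the outgroup's state, so for lateral line, serrated mandibles the derived state is 'absent', and for the remaining characters it is 'present'.
setae branched: derived state 'present' in Taxon 5 and Taxon 6 only — synapomorphy for {Taxon 5, Taxon 6}.
reduced hind limbs (derived state 'present') is shared by all ingroup taxa — unites the whole ingroup.
bioluminescent organ (derived state 'present') is unique to Taxon 2 (autapomorphy; uninformative for grouping).
Only Taxon 2 and Taxon 7 show the derived state 'present' for gular pouch, supporting them as a clade.
Only Taxon 1, Taxon 2, and Taxon 7 show the derived state 'absent' for lateral line, supporting them as a clade.
Only Taxon 5, Taxon 6, and Taxon 8 show the derived state 'absent' for serrated mandibles, supporting them as a clade.
Most parsimonious ingroup topology: ((Taxon 1,(Taxon 2,Taxon 7)),(Taxon 8,(Taxon 6,Taxon 5))).
Taxon 7 and Taxon 1 share a more recent common ancestor with each other than either does with Taxon 8, so Taxon 8 is the least closely related of the three.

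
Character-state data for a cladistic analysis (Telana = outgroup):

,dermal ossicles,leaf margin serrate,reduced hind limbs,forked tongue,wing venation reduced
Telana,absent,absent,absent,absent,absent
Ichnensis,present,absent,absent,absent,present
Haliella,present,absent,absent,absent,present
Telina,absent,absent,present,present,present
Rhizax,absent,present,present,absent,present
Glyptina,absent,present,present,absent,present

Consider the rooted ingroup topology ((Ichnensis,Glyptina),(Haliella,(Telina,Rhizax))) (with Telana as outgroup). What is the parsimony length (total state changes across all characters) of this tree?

Map each character onto ((Ichnensis,Glyptina),(Haliella,(Telina,Rhizax))) (rooted by Telana) and count the minimum state changes it requires (Fitch parsimony):
dermal ossicles: 2; leaf margin serrate: 2; reduced hind limbs: 2; forked tongue: 1; wing venation reduced: 1.
Total tree length = 8.

8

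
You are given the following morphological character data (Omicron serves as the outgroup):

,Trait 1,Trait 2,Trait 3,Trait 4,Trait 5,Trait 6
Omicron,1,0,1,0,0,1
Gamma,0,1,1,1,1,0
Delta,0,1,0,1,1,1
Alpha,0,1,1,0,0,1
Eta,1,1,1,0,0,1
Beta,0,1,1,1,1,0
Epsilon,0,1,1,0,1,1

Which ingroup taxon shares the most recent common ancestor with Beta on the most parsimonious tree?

Gamma

Character polarity is set by the outgroup: the derived state is whichever differs from the outgroup's state, so for Trait 1, Trait 3, Trait 6 the derived state is '0', and for the remaining characters it is '1'.
Trait 1 (derived state '0') is shared by Alpha, Beta, Delta, Epsilon, and Gamma — a synapomorphy uniting that clade.
All ingroup taxa share the derived state '1' for Trait 2; it defines the ingroup but does not resolve relationships within it.
Trait 3 (derived state '0') is unique to Delta (autapomorphy; uninformative for grouping).
Only Beta, Delta, and Gamma show the derived state '1' for Trait 4, supporting them as a clade.
Only Beta, Delta, Epsilon, and Gamma show the derived state '1' for Trait 5, supporting them as a clade.
Only Beta and Gamma show the derived state '0' for Trait 6, supporting them as a clade.
Most parsimonious ingroup topology: (((((Gamma,Beta),Delta),Epsilon),Alpha),Eta).
Beta and Gamma form a cherry on this tree, so they are sister taxa.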